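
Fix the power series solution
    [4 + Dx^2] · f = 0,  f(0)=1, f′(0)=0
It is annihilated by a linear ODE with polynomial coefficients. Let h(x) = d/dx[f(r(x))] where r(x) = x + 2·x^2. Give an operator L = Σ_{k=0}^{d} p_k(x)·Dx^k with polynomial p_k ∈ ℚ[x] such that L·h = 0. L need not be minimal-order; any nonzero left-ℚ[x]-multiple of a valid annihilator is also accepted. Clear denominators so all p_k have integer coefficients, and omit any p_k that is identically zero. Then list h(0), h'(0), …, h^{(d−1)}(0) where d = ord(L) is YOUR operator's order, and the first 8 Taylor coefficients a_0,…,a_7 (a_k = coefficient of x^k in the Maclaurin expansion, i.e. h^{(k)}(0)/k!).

L = (52 + 64·x + 384·x^2 + 1024·x^3 + 1024·x^4) + (-12 - 48·x)·Dx + (1 + 8·x + 16·x^2)·Dx^2  (order 2).
h: a_k = 0, -4, -24, -88/3, 80/3, 1432/15, 2128/15, 13456/315, …
ICs: h(0) = 0, h′(0) = -4.

f: a_k = 1, 0, -2, 0, 2/3, 0, -4/45, 0, …
L₀ from L_f via x↦r, Dx↦r'^{-1}Dx.
Differentiate: ansatz ord ≤ ord L₀ ⇒ L.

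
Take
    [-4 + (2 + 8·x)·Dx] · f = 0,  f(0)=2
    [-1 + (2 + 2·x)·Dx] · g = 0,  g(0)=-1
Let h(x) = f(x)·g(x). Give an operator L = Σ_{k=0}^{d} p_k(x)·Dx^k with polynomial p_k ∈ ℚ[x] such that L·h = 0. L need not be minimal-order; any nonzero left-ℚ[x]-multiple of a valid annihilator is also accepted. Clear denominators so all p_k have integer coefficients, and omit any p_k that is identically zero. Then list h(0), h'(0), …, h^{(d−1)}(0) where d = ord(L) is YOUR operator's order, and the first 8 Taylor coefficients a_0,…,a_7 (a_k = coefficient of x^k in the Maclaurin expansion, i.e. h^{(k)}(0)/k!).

L = (-5 - 8·x) + (2 + 10·x + 8·x^2)·Dx  (order 1).
h: a_k = -2, -5, 9/4, -45/8, 981/64, -5715/128, 70029/512, -445725/1024, …
ICs: h(0) = -2.

f: a_k = 2, 4, -4, 8, -20, 56, -168, 528, …
g: a_k = -1, -1/2, 1/8, -1/16, 5/128, -7/256, 21/1024, -33/2048, …
L₀ := L_f ⊗_s L_g (sym. prod.), ord ≤ 1.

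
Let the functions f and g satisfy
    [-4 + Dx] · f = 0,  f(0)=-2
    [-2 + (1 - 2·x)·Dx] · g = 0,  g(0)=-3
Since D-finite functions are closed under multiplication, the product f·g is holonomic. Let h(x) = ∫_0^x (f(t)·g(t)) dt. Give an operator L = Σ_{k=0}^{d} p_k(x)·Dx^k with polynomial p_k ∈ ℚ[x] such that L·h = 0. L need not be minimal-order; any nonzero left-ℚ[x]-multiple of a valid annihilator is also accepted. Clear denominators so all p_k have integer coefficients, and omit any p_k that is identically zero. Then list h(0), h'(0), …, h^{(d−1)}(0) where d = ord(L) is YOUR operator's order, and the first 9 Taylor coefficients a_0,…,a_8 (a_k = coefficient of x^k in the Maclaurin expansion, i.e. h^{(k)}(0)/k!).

L = (6 - 8·x)·Dx + (-1 + 2·x)·Dx^2  (order 2).
h: a_k = 0, 6, 18, 40, 76, 672/5, 3488/15, 42368/105, 4960/7, …
ICs: h(0) = 0, h′(0) = 6.

f: a_k = -2, -8, -16, -64/3, -64/3, -256/15, -512/45, -2048/315, -1024/315, …
g: a_k = -3, -6, -12, -24, -48, -96, -192, -384, -768, …
f·g: L₀ = L_f ⊗_s L_g, ord ≤ 1·1.
Integrate: L := L₀·Dx.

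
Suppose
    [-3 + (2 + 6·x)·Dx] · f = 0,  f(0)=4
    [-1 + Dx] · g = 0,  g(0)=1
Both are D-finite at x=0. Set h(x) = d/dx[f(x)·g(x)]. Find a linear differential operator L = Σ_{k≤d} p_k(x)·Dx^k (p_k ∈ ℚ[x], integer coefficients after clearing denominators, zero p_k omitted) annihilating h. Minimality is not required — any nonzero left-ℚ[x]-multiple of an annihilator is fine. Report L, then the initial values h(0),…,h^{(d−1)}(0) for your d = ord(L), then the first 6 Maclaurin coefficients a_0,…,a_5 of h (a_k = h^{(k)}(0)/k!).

f: a_k = 4, 6, -9/2, 27/4, -405/32, 1701/64, …
g: a_k = 1, 1, 1/2, 1/6, 1/24, 1/120, …
f·g: L₀ = L_f ⊗_s L_g, ord ≤ 1·1.
h₀' ⇒ L via d/dx closure of L₀.
L = (7 + 60·x + 36·x^2) + (-10 - 42·x - 36·x^2)·Dx  (order 1).
h: a_k = 10, 7, 71/4, -671/24, 16157/192, -88837/384, …
ICs: h(0) = 10.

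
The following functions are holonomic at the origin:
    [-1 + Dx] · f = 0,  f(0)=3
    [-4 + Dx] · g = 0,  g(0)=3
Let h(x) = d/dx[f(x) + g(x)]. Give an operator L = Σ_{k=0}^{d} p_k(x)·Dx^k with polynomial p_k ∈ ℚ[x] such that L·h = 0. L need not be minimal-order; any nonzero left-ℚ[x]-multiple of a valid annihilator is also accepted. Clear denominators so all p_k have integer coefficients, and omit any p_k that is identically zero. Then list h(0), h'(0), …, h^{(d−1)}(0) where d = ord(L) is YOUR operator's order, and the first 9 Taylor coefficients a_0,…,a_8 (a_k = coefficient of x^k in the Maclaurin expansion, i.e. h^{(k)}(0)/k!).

f: a_k = 3, 3, 3/2, 1/2, 1/8, 1/40, 1/240, 1/1680, 1/13440, …
g: a_k = 3, 12, 24, 32, 32, 128/5, 256/15, 1024/105, 512/105, …
f+g: L₀ = lclm(L_f,L_g), ord ≤ 1+1.
h=h₀': d/dx-closure on L₀ ⇒ L.
L = 4 - 5·Dx + Dx^2  (order 2).
h: a_k = 15, 51, 195/2, 257/2, 1025/8, 4097/40, 3277/48, 65537/1680, 52429/2688, …
ICs: h(0) = 15, h′(0) = 51.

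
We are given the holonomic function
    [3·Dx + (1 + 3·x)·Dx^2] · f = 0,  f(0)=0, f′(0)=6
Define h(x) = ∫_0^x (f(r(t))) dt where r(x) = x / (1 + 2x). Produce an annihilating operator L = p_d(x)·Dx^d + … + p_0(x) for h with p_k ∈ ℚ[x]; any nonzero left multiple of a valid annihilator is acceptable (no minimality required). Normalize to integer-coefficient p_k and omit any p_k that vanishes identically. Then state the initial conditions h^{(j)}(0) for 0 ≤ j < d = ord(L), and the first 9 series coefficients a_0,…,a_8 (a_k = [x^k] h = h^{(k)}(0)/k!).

f: a_k = 0, 6, -9, 18, -81/2, 486/5, -243, 4374/7, -6561/4, …
Change of var in L_f (x↦r) gives L₀.
h=∫₀ˣh₀: take L = L₀·Dx.
L = (7 + 20·x)·Dx^2 + (1 + 7·x + 10·x^2)·Dx^3  (order 3).
h: a_k = 0, 0, 3, -7, 39/2, -609/10, 1031/5, -741, 77997/28, …
ICs: h(0) = 0, h′(0) = 0, h′′(0) = 6.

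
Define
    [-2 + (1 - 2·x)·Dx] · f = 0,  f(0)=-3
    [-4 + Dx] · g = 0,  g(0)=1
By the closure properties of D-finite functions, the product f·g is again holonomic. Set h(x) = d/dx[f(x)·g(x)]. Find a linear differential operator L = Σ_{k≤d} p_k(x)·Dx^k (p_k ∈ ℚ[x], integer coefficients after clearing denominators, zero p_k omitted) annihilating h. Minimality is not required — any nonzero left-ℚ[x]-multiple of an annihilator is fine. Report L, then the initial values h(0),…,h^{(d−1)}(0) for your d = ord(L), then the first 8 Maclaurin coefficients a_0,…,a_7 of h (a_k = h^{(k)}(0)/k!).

f: a_k = -3, -6, -12, -24, -48, -96, -192, -384, …
g: a_k = 1, 4, 8, 32/3, 32/3, 128/15, 256/45, 1024/315, …
Sym-product of L_f,L_g gives L₀ (≤ ord 1).
h₀' ⇒ L via d/dx closure of L₀.
L = (20 - 48·x + 32·x^2) + (-3 + 10·x - 8·x^2)·Dx  (order 1).
h: a_k = -18, -120, -456, -1344, -3488, -42368/5, -19840, -4765696/105, …
ICs: h(0) = -18.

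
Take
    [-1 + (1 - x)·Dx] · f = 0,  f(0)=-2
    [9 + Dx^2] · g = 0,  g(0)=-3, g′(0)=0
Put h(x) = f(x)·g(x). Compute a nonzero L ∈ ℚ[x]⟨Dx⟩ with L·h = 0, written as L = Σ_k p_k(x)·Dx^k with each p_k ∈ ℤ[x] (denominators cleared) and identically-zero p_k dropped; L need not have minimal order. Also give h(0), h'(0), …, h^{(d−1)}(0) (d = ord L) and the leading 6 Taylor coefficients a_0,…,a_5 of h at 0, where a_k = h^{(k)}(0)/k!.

f: a_k = -2, -2, -2, -2, -2, -2, …
g: a_k = -3, 0, 27/2, 0, -81/8, 0, …
L₀ := L_f ⊗_s L_g (sym. prod.), ord ≤ 2.
L = (-9 + 9·x) + 2·Dx + (-1 + x)·Dx^2  (order 2).
h: a_k = 6, 6, -21, -21, -3/4, -3/4, …
ICs: h(0) = 6, h′(0) = 6.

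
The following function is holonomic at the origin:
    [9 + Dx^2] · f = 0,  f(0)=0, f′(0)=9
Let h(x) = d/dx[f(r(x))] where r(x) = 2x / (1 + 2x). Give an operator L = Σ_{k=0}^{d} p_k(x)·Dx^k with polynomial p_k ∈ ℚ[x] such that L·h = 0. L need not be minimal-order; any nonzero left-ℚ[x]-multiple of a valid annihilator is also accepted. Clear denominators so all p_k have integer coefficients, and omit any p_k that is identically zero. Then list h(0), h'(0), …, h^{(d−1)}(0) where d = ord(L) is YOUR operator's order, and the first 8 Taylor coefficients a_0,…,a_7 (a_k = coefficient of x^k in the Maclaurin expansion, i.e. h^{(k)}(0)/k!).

f: a_k = 0, 9, 0, -27/2, 0, 243/40, 0, -729/560, …
L₀ from L_f via x↦r, Dx↦r'^{-1}Dx.
h₀' ⇒ L via d/dx closure of L₀.
L = (60 + 96·x + 96·x^2) + (12 + 72·x + 144·x^2 + 96·x^3)·Dx + (1 + 8·x + 24·x^2 + 32·x^3 + 16·x^4)·Dx^2  (order 2).
h: a_k = 18, -72, -108, 2016, -10548, 36720, -464472/5, 726912/5, …
ICs: h(0) = 18, h′(0) = -72.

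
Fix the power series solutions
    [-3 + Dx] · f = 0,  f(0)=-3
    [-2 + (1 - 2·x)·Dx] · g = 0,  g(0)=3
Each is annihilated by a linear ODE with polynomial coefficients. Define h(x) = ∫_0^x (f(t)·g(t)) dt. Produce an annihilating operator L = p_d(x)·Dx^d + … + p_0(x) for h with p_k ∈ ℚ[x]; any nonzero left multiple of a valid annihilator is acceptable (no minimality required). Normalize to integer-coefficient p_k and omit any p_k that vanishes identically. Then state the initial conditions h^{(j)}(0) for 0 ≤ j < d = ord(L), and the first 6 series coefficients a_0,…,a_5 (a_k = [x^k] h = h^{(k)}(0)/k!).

f: a_k = -3, -9, -27/2, -27/2, -81/8, -243/40, …
g: a_k = 3, 6, 12, 24, 48, 96, …
Sym-product of L_f,L_g gives L₀ (≤ ord 1).
∫: right-multiply L₀ by Dx.
L = (5 - 6·x)·Dx + (-1 + 2·x)·Dx^2  (order 2).
h: a_k = 0, -9, -45/2, -87/2, -603/8, -5067/40, …
ICs: h(0) = 0, h′(0) = -9.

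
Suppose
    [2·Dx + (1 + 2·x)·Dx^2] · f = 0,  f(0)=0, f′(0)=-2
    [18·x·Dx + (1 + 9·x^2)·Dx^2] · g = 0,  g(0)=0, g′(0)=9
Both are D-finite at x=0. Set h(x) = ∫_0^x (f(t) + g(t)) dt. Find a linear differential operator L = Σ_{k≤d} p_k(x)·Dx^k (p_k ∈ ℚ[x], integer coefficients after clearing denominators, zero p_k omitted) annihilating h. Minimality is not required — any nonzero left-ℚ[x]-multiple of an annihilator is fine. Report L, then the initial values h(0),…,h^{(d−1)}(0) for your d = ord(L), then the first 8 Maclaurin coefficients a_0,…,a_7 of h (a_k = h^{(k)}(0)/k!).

L = (-18 - 108·x + 486·x^2 + 324·x^3)·Dx^2 + (-13 - 36·x + 135·x^2 + 972·x^3 + 648·x^4)·Dx^3 + (-1 + 7·x + 18·x^2 + 81·x^3 + 243·x^4 + 162·x^5)·Dx^4  (order 4).
h: a_k = 0, 0, 7/2, 2/3, -89/12, 4/5, 697/30, 32/21, …
ICs: h(0) = 0, h′(0) = 0, h′′(0) = 7, h′′′(0) = 4.

f: a_k = 0, -2, 2, -8/3, 4, -32/5, 32/3, -128/7, …
g: a_k = 0, 9, 0, -27, 0, 729/5, 0, -6561/7, …
f+g: L₀ = lclm(L_f,L_g), ord ≤ 2+2.
h=∫₀ˣh₀: take L = L₀·Dx.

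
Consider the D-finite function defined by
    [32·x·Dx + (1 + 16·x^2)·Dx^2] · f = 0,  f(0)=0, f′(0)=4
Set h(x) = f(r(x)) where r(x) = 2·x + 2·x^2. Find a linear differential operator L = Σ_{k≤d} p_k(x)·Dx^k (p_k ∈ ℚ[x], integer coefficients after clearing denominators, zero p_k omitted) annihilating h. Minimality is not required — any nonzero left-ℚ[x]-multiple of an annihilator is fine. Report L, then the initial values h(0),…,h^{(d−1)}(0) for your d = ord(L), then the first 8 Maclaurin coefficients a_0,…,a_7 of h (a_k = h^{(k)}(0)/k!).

f: a_k = 0, 4, 0, -64/3, 0, 1024/5, 0, -16384/7, …
Change of var in L_f (x↦r) gives L₀.
L = (-2 + 128·x + 512·x^2 + 768·x^3 + 384·x^4)·Dx + (1 + 2·x + 64·x^2 + 256·x^3 + 320·x^4 + 128·x^5)·Dx^2  (order 2).
h: a_k = 0, 8, 8, -512/3, -512, 30208/5, 97792/3, -1638400/7, …
ICs: h(0) = 0, h′(0) = 8.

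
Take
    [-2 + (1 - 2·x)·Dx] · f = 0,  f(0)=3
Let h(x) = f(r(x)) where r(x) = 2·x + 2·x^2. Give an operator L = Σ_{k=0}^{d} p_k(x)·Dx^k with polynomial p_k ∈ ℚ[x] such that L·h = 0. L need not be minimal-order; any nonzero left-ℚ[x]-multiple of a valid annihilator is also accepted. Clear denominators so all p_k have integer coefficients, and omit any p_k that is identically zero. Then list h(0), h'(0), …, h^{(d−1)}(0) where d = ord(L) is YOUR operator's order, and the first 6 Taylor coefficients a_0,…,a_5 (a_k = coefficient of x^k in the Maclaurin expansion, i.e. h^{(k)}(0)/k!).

L = (4 + 8·x) + (-1 + 4·x + 4·x^2)·Dx  (order 1).
h: a_k = 3, 12, 60, 288, 1392, 6720, …
ICs: h(0) = 3.

f: a_k = 3, 6, 12, 24, 48, 96, …
Change of var in L_f (x↦r) gives L₀.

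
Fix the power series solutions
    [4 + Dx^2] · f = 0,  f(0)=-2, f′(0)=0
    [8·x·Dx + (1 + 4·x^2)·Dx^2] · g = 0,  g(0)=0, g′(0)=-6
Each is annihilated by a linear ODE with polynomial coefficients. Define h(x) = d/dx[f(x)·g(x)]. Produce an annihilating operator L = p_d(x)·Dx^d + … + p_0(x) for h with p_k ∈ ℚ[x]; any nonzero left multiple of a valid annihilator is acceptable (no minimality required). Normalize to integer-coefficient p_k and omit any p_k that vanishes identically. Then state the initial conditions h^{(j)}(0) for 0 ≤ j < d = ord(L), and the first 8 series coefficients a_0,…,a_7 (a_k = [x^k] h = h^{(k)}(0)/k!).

L = (880 + 9408·x^2 + 59008·x^4 + 49152·x^6 + 24576·x^8 + 16384·x^10 + 32768·x^12) + (544·x + 9088·x^3 + 35840·x^5 + 40960·x^7 + 40960·x^9 + 32768·x^11)·Dx + (240 + 2720·x^2 + 17088·x^4 + 18944·x^6 + 16384·x^8 + 16384·x^10 + 16384·x^12)·Dx^2 + (136·x + 2272·x^3 + 8960·x^5 + 10240·x^7 + 10240·x^9 + 8192·x^11)·Dx^3 + (5 + 92·x^2 + 584·x^4 + 1664·x^6 + 2560·x^8 + 3072·x^10 + 2048·x^12)·Dx^4  (order 4).
h: a_k = 12, 0, -120, 0, 392, 0, -20816/15, 0, …
ICs: h(0) = 12, h′(0) = 0, h′′(0) = -240, h′′′(0) = 0.

f: a_k = -2, 0, 4, 0, -4/3, 0, 8/45, 0, …
g: a_k = 0, -6, 0, 8, 0, -96/5, 0, 384/7, …
Sym-product of L_f,L_g gives L₀ (≤ ord 4).
Derive L from L₀ (diff closure).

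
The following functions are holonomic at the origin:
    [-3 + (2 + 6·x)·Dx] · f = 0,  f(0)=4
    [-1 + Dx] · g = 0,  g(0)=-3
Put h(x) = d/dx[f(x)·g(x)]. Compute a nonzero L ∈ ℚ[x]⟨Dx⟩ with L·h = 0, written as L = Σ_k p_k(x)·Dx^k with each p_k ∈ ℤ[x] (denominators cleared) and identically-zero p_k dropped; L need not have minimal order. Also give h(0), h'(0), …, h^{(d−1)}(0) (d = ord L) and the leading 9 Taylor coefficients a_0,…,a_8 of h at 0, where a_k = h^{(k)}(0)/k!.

L = (7 + 60·x + 36·x^2) + (-10 - 42·x - 36·x^2)·Dx  (order 1).
h: a_k = -30, -21, -213/4, 671/8, -16157/64, 88837/128, -14933039/7680, 589833983/107520, -3828061859/245760, …
ICs: h(0) = -30.

f: a_k = 4, 6, -9/2, 27/4, -405/32, 1701/64, -15309/256, 72171/512, -2814669/8192, …
g: a_k = -3, -3, -3/2, -1/2, -1/8, -1/40, -1/240, -1/1680, -1/13440, …
L₀ := L_f ⊗_s L_g (sym. prod.), ord ≤ 1.
Differentiate: ansatz ord ≤ ord L₀ ⇒ L.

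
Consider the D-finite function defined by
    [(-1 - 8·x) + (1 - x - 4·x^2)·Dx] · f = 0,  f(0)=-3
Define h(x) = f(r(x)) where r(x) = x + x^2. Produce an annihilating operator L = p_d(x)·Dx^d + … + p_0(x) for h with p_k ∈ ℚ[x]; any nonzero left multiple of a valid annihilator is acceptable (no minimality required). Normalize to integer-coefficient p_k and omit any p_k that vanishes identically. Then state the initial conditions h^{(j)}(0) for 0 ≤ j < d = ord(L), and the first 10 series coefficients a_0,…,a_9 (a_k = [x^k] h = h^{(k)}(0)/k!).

f: a_k = -3, -3, -15, -27, -87, -195, -543, -1323, -3495, -8787, …
Change of var in L_f (x↦r) gives L₀.
L = (1 + 10·x + 24·x^2 + 16·x^3) + (-1 + x + 5·x^2 + 8·x^3 + 4·x^4)·Dx  (order 1).
h: a_k = -3, -3, -18, -57, -183, -624, -2067, -6879, -22938, -76365, …
ICs: h(0) = -3.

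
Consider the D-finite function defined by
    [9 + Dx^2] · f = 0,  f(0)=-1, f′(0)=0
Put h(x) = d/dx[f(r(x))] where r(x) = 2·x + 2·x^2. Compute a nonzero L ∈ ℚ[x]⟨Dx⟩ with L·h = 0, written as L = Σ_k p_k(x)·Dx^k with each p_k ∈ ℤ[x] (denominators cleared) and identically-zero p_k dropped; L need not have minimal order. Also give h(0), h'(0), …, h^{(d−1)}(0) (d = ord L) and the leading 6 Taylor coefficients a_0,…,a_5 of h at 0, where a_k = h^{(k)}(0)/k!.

f: a_k = -1, 0, 9/2, 0, -27/8, 0, …
h₀=f(r): pull back L_f along r ⇒ L₀.
Derive L from L₀ (diff closure).
L = (48 + 288·x + 864·x^2 + 1152·x^3 + 576·x^4) + (-6 - 12·x)·Dx + (1 + 4·x + 4·x^2)·Dx^2  (order 2).
h: a_k = 0, 36, 108, -144, -1080, -7776/5, …
ICs: h(0) = 0, h′(0) = 36.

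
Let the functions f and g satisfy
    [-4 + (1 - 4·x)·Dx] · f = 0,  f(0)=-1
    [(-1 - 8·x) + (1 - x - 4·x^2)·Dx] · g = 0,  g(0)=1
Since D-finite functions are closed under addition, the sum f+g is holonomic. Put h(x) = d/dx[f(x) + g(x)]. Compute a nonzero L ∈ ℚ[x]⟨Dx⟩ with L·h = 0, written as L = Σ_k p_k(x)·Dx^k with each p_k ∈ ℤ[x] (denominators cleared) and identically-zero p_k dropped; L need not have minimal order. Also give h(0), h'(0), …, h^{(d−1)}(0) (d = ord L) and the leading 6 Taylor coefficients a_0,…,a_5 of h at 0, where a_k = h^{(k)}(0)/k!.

f: a_k = -1, -4, -16, -64, -256, -1024, …
g: a_k = 1, 1, 5, 9, 29, 65, …
Weyl lclm of L_f,L_g ⇒ L₀ (ord ≤ 2).
h₀' ⇒ L via d/dx closure of L₀.
L = (264 - 384·x + 6912·x^2 - 6144·x^3 + 6144·x^4) + (-21 - 264·x - 96·x^2 + 4608·x^3 - 5376·x^4 + 6144·x^5)·Dx + (-1 + 41·x - 228·x^2 + 288·x^3 + 256·x^4 - 768·x^5 + 1024·x^6)·Dx^2  (order 2).
h: a_k = -3, -22, -165, -908, -4795, -23490, …
ICs: h(0) = -3, h′(0) = -22.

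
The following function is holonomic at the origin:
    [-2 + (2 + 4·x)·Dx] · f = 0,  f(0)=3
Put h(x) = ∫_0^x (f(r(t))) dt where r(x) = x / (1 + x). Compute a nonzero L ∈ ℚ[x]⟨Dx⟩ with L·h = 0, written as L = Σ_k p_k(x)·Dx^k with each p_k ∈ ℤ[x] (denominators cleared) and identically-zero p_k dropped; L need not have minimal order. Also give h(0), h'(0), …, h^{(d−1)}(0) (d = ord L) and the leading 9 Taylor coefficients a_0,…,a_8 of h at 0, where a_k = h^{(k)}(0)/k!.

f: a_k = 3, 3, -3/2, 3/2, -15/8, 21/8, -63/16, 99/16, -1287/128, …
f∘r: x↦r, Dx↦Dx/r' in L_f ⇒ L₀.
h=∫h₀ ⇒ L = L₀·Dx.
L = -Dx + (1 + 4·x + 3·x^2)·Dx^2  (order 2).
h: a_k = 0, 3, 3/2, -3/2, 15/8, -111/40, 75/16, -981/112, 2259/128, …
ICs: h(0) = 0, h′(0) = 3.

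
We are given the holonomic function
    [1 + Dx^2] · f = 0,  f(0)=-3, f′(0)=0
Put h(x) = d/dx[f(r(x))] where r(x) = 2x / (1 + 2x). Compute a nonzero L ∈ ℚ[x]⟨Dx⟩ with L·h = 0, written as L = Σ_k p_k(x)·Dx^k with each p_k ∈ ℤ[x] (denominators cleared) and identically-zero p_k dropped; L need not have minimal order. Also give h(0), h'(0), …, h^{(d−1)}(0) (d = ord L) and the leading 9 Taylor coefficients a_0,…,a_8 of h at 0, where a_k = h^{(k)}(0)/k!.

L = (28 + 96·x + 96·x^2) + (12 + 72·x + 144·x^2 + 96·x^3)·Dx + (1 + 8·x + 24·x^2 + 32·x^3 + 16·x^4)·Dx^2  (order 2).
h: a_k = 0, 12, -72, 280, -880, 12008/5, -29232/5, 267184/21, -843936/35, …
ICs: h(0) = 0, h′(0) = 12.

f: a_k = -3, 0, 3/2, 0, -1/8, 0, 1/240, 0, -1/13440, …
f∘r: x↦r, Dx↦Dx/r' in L_f ⇒ L₀.
h=h₀': d/dx-closure on L₀ ⇒ L.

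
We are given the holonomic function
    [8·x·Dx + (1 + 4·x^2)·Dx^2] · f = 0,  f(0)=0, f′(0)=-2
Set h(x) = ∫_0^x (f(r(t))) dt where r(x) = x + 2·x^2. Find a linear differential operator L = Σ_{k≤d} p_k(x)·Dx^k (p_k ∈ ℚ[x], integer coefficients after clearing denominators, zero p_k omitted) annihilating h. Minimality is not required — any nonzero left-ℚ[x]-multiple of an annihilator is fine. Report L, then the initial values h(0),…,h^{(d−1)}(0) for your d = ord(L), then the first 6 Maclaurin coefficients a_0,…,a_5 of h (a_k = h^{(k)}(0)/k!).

L = (-4 + 8·x + 64·x^2 + 192·x^3 + 192·x^4)·Dx^2 + (1 + 4·x + 4·x^2 + 32·x^3 + 80·x^4 + 64·x^5)·Dx^3  (order 3).
h: a_k = 0, 0, -1, -4/3, 2/3, 16/5, …
ICs: h(0) = 0, h′(0) = 0, h′′(0) = -2.

f: a_k = 0, -2, 0, 8/3, 0, -32/5, …
f∘r: x↦r, Dx↦Dx/r' in L_f ⇒ L₀.
h=∫₀ˣh₀: take L = L₀·Dx.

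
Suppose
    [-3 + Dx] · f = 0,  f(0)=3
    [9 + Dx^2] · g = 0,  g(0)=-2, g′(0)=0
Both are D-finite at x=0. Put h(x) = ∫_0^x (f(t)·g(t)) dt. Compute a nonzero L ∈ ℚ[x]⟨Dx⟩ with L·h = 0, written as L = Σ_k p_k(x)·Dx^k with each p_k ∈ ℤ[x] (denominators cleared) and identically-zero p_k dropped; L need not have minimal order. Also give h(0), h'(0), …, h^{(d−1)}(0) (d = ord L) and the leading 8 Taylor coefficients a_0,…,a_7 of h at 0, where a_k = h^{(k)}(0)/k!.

L = 18·Dx - 6·Dx^2 + Dx^3  (order 3).
h: a_k = 0, -6, -9, 0, 27/2, 81/5, 81/10, 0, …
ICs: h(0) = 0, h′(0) = -6, h′′(0) = -18.

f: a_k = 3, 9, 27/2, 27/2, 81/8, 243/40, 243/80, 729/560, …
g: a_k = -2, 0, 9, 0, -27/4, 0, 81/40, 0, …
Sym-product of L_f,L_g gives L₀ (≤ ord 2).
h=∫₀ˣh₀: take L = L₀·Dx.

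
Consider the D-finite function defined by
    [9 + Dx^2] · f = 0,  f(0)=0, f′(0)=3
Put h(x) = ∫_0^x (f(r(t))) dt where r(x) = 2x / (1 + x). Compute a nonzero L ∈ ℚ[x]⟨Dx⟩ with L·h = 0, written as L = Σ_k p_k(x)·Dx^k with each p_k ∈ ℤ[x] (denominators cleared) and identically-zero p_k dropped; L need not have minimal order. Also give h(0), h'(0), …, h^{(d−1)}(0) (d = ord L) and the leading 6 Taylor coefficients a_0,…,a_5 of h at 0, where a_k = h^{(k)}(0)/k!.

f: a_k = 0, 3, 0, -9/2, 0, 81/40, …
L₀ from L_f via x↦r, Dx↦r'^{-1}Dx.
∫: right-multiply L₀ by Dx.
L = 36·Dx + (2 + 6·x + 6·x^2 + 2·x^3)·Dx^2 + (1 + 4·x + 6·x^2 + 4·x^3 + x^4)·Dx^3  (order 3).
h: a_k = 0, 0, 3, -2, -15/2, 102/5, …
ICs: h(0) = 0, h′(0) = 0, h′′(0) = 6.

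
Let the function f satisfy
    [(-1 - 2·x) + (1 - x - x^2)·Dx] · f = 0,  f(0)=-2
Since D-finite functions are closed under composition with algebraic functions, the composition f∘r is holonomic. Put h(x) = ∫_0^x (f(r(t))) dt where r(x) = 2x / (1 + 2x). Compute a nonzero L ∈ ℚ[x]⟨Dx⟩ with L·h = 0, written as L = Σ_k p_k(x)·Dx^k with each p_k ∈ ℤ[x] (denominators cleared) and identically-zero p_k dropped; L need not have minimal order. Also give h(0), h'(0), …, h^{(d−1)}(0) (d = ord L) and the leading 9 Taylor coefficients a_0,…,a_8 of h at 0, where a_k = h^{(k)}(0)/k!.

f: a_k = -2, -2, -4, -6, -10, -16, -26, -42, -68, …
f∘r: x↦r, Dx↦Dx/r' in L_f ⇒ L₀.
h=∫h₀ ⇒ L = L₀·Dx.
L = (2 + 12·x)·Dx + (-1 - 4·x + 8·x^3)·Dx^2  (order 2).
h: a_k = 0, -2, -2, -8/3, 0, -32/5, 32/3, -256/7, 96, …
ICs: h(0) = 0, h′(0) = -2.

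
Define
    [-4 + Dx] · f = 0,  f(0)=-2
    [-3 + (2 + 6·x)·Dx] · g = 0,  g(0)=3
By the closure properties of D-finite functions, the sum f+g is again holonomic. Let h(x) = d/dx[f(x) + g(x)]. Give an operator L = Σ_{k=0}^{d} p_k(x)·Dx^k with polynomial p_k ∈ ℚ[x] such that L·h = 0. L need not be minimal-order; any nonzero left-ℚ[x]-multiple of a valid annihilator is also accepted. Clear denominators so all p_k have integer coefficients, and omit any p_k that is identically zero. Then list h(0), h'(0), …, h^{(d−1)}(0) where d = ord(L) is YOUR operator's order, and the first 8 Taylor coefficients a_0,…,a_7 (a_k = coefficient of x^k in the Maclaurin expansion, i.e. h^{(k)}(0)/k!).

L = (-204 - 288·x) + (-37 - 384·x - 576·x^2)·Dx + (22 + 114·x + 144·x^2)·Dx^2  (order 2).
h: a_k = -7/2, -155/4, -781/16, -11837/96, 11009/768, -2591003/7680, 64007291/92160, -2693416637/1290240, …
ICs: h(0) = -7/2, h′(0) = -155/4.

f: a_k = -2, -8, -16, -64/3, -64/3, -256/15, -512/45, -2048/315, …
g: a_k = 3, 9/2, -27/8, 81/16, -1215/128, 5103/256, -45927/1024, 216513/2048, …
f+g: L₀ = lclm(L_f,L_g), ord ≤ 1+1.
Derive L from L₀ (diff closure).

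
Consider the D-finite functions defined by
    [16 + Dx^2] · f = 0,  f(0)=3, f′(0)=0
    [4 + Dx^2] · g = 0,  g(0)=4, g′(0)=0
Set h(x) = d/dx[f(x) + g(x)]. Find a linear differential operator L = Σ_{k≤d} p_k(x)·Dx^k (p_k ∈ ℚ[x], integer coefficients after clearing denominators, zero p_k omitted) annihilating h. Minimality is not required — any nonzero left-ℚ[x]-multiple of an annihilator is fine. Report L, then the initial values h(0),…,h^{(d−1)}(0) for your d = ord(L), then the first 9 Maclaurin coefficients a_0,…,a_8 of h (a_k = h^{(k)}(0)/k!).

f: a_k = 3, 0, -24, 0, 32, 0, -256/15, 0, 512/105, …
g: a_k = 4, 0, -8, 0, 8/3, 0, -16/45, 0, 8/315, …
f+g: L₀ = lclm(L_f,L_g), ord ≤ 2+2.
Differentiate: ansatz ord ≤ ord L₀ ⇒ L.
L = 64 + 20·Dx^2 + Dx^4  (order 4).
h: a_k = 0, -64, 0, 416/3, 0, -1568/15, 0, 12352/315, 0, …
ICs: h(0) = 0, h′(0) = -64, h′′(0) = 0, h′′′(0) = 832.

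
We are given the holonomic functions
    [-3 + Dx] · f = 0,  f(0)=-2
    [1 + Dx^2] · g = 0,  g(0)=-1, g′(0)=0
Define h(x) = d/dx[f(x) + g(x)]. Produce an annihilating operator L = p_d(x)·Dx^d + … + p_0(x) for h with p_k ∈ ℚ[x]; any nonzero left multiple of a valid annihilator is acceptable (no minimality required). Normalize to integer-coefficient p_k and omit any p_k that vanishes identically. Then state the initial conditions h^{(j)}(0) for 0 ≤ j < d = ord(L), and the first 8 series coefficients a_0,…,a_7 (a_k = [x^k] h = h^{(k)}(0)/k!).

f: a_k = -2, -6, -9, -9, -27/4, -81/20, -81/40, -243/280, …
g: a_k = -1, 0, 1/2, 0, -1/24, 0, 1/720, 0, …
h₀=f+g: left-lcm gives L₀, ord ≤ 3.
h=h₀': d/dx-closure on L₀ ⇒ L.
L = 3 - Dx + 3·Dx^2 - Dx^3  (order 3).
h: a_k = -6, -17, -27, -163/6, -81/4, -1457/120, -243/40, -13123/5040, …
ICs: h(0) = -6, h′(0) = -17, h′′(0) = -54.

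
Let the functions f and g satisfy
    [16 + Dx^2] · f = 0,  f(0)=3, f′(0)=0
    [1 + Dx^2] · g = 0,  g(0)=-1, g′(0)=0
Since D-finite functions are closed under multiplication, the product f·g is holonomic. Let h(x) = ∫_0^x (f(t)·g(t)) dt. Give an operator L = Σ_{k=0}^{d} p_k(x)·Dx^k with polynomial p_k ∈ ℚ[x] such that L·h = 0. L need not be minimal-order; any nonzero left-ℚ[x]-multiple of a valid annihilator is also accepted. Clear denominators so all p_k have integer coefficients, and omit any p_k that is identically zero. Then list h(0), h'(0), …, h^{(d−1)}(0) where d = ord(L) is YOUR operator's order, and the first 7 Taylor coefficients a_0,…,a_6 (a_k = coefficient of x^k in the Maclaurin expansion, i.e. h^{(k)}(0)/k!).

L = 225·Dx + 34·Dx^3 + Dx^5  (order 5).
h: a_k = 0, -3, 0, 17/2, 0, -353/40, 0, …
ICs: h(0) = 0, h′(0) = -3, h′′(0) = 0, h′′′(0) = 51, h′′′′(0) = 0.

f: a_k = 3, 0, -24, 0, 32, 0, -256/15, …
g: a_k = -1, 0, 1/2, 0, -1/24, 0, 1/720, …
Product ⇒ symmetric product L₀, ord ≤ 4.
h=∫h₀ ⇒ L = L₀·Dx.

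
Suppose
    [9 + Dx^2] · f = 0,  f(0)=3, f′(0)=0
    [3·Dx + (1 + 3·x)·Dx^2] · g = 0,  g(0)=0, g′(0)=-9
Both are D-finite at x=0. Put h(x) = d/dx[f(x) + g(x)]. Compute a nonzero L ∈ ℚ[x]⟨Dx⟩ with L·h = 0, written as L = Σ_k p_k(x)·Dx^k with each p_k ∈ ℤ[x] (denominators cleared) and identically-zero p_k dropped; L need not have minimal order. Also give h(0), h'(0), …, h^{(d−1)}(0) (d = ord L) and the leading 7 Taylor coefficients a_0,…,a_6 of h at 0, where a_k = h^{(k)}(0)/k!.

f: a_k = 3, 0, -27/2, 0, 81/8, 0, -243/80, …
g: a_k = 0, -9, 27/2, -27, 243/4, -729/5, 729/2, …
Sum ⇒ L₀ = lclm(L_f,L_g) in ℚ(x)⟨Dx⟩.
h=h₀': d/dx-closure on L₀ ⇒ L.
L = (63 + 54·x + 81·x^2) + (9 + 45·x + 81·x^2 + 81·x^3)·Dx + (7 + 6·x + 9·x^2)·Dx^2 + (1 + 5·x + 9·x^2 + 9·x^3)·Dx^3  (order 3).
h: a_k = -9, 0, -81, 567/2, -729, 86751/40, -6561, …
ICs: h(0) = -9, h′(0) = 0, h′′(0) = -162.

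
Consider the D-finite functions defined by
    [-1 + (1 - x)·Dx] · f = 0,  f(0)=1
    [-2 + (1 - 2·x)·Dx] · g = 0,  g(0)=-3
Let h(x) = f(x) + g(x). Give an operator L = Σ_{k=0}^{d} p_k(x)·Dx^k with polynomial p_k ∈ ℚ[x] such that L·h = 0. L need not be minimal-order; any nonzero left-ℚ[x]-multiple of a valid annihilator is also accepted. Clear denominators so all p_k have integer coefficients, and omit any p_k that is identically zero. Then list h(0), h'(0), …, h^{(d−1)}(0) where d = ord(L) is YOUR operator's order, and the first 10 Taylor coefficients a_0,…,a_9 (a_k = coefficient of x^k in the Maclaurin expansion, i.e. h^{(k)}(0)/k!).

f: a_k = 1, 1, 1, 1, 1, 1, 1, 1, 1, 1, …
g: a_k = -3, -6, -12, -24, -48, -96, -192, -384, -768, -1536, …
Weyl lclm of L_f,L_g ⇒ L₀ (ord ≤ 2).
L = -4 + (6 - 8·x)·Dx + (-1 + 3·x - 2·x^2)·Dx^2  (order 2).
h: a_k = -2, -5, -11, -23, -47, -95, -191, -383, -767, -1535, …
ICs: h(0) = -2, h′(0) = -5.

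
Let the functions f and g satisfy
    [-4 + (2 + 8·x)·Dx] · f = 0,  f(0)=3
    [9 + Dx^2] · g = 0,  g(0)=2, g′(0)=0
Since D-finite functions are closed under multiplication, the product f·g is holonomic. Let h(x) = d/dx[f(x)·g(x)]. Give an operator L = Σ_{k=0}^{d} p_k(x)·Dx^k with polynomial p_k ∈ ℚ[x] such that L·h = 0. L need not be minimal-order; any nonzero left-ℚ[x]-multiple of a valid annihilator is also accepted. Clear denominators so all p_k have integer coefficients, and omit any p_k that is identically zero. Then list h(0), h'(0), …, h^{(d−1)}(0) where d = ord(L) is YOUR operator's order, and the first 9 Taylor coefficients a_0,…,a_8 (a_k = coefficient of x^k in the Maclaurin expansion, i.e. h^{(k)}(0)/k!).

f: a_k = 3, 6, -6, 12, -30, 84, -252, 792, -2574, …
g: a_k = 2, 0, -9, 0, 27/4, 0, -81/40, 0, 729/2240, …
h₀=f·g: eliminate ⇒ L₀, order ≤ 1·2.
h₀' ⇒ L via d/dx closure of L₀.
L = (131 + 1392·x + 4512·x^2 + 6912·x^3 + 6912·x^4) + (4 - 80·x - 576·x^2 - 768·x^3)·Dx + (7 + 80·x + 352·x^2 + 768·x^3 + 768·x^4)·Dx^2  (order 2).
h: a_k = 12, -78, -90, 57, 1005/2, -33669/20, 125559/20, -6875397/280, 106612659/1120, …
ICs: h(0) = 12, h′(0) = -78.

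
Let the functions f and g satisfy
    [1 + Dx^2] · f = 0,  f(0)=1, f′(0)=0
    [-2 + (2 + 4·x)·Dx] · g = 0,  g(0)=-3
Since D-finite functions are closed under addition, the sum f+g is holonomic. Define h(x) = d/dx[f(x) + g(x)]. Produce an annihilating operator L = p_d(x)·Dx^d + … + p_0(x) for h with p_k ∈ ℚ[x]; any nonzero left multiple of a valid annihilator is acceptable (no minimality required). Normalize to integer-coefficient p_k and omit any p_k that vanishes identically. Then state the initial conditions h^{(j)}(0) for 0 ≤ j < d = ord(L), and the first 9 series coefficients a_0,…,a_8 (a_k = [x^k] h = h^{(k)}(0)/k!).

L = (-4 - x - x^2) + (-1 - 3·x - 3·x^2 - 2·x^3)·Dx + (-4 - x - x^2)·Dx^2 + (-1 - 3·x - 3·x^2 - 2·x^3)·Dx^3  (order 3).
h: a_k = -3, 2, -9/2, 23/3, -105/8, 1417/60, -693/16, 202703/2520, -19305/128, …
ICs: h(0) = -3, h′(0) = 2, h′′(0) = -9.

f: a_k = 1, 0, -1/2, 0, 1/24, 0, -1/720, 0, 1/40320, …
g: a_k = -3, -3, 3/2, -3/2, 15/8, -21/8, 63/16, -99/16, 1287/128, …
Sum ⇒ L₀ = lclm(L_f,L_g) in ℚ(x)⟨Dx⟩.
Derive L from L₀ (diff closure).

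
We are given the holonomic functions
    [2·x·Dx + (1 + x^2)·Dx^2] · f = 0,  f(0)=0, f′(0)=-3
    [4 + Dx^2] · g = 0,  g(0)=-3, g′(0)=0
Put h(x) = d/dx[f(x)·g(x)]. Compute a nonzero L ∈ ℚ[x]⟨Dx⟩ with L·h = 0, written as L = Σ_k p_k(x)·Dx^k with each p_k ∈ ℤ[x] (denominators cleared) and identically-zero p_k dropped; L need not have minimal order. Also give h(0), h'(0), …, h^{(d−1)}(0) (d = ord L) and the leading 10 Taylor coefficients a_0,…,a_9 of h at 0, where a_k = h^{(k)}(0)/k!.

f: a_k = 0, -3, 0, 1, 0, -3/5, 0, 3/7, 0, -1/3, …
g: a_k = -3, 0, 6, 0, -2, 0, 4/15, 0, -2/105, 0, …
Sym-product of L_f,L_g gives L₀ (≤ ord 4).
h=h₀': d/dx-closure on L₀ ⇒ L.
L = (512 + 1824·x^2 + 2768·x^4 + 1920·x^6 + 912·x^8 + 320·x^10 + 64·x^12) + (248·x + 944·x^3 + 1240·x^5 + 800·x^7 + 320·x^9 + 64·x^11)·Dx + (168 + 652·x^2 + 1080·x^4 + 892·x^6 + 488·x^8 + 176·x^10 + 32·x^12)·Dx^2 + (62·x + 236·x^3 + 310·x^5 + 200·x^7 + 80·x^9 + 16·x^11)·Dx^3 + (10 + 49·x^2 + 97·x^4 + 103·x^6 + 65·x^8 + 24·x^10 + 4·x^12)·Dx^4  (order 4).
h: a_k = 9, 0, -63, 0, 69, 0, -269/5, 0, 321/7, 0, …
ICs: h(0) = 9, h′(0) = 0, h′′(0) = -126, h′′′(0) = 0.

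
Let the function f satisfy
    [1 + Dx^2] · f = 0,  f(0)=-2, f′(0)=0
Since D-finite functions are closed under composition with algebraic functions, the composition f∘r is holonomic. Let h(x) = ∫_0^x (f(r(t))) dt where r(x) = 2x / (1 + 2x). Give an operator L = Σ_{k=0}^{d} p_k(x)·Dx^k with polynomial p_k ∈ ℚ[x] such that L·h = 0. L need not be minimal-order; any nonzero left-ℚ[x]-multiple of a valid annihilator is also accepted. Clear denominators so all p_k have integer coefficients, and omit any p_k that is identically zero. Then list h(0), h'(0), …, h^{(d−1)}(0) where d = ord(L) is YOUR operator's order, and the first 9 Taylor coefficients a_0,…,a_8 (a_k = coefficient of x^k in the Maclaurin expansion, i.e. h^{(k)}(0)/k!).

f: a_k = -2, 0, 1, 0, -1/12, 0, 1/360, 0, -1/20160, …
f∘r: x↦r, Dx↦Dx/r' in L_f ⇒ L₀.
h=∫h₀ ⇒ L = L₀·Dx.
L = 4·Dx + (4 + 24·x + 48·x^2 + 32·x^3)·Dx^2 + (1 + 8·x + 24·x^2 + 32·x^3 + 16·x^4)·Dx^3  (order 3).
h: a_k = 0, -2, 0, 4/3, -4, 28/3, -176/9, 12008/315, -348/5, …
ICs: h(0) = 0, h′(0) = -2, h′′(0) = 0.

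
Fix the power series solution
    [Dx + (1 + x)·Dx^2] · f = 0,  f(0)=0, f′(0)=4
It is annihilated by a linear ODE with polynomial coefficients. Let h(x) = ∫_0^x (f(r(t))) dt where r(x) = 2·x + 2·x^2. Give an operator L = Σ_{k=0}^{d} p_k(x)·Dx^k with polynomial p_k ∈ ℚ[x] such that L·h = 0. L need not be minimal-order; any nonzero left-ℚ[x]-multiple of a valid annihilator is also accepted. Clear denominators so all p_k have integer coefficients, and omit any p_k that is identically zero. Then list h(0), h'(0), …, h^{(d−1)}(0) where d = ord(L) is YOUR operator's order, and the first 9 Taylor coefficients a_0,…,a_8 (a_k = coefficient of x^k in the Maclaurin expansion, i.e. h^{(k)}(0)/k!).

L = (4·x + 4·x^2)·Dx^2 + (1 + 4·x + 6·x^2 + 4·x^3)·Dx^3  (order 3).
h: a_k = 0, 0, 4, 0, -4/3, 8/5, -16/15, 0, 8/7, …
ICs: h(0) = 0, h′(0) = 0, h′′(0) = 8.

f: a_k = 0, 4, -2, 4/3, -1, 4/5, -2/3, 4/7, -1/2, …
h₀=f(r): pull back L_f along r ⇒ L₀.
h=∫h₀ ⇒ L = L₀·Dx.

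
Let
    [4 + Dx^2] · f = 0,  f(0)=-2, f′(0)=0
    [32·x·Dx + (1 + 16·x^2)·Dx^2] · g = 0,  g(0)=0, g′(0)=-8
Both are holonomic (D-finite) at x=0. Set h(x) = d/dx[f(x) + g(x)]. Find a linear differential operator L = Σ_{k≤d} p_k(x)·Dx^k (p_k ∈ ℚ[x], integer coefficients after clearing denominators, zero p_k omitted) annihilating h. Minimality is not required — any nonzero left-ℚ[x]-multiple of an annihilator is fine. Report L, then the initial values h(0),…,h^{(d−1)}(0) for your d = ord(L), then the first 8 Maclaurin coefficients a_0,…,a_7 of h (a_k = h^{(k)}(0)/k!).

f: a_k = -2, 0, 4, 0, -4/3, 0, 8/45, 0, …
g: a_k = 0, -8, 0, 128/3, 0, -2048/5, 0, 32768/7, …
f+g: L₀ = lclm(L_f,L_g), ord ≤ 2+2.
Differentiate: ansatz ord ≤ ord L₀ ⇒ L.
L = (-6016·x + 102400·x^3 + 32768·x^5) + (-28 + 1216·x^2 + 27648·x^4 + 16384·x^6)·Dx + (-1504·x + 25600·x^3 + 8192·x^5)·Dx^2 + (-7 + 304·x^2 + 6912·x^4 + 4096·x^6)·Dx^3  (order 3).
h: a_k = -8, 8, 128, -16/3, -2048, 16/15, 32768, -32/315, …
ICs: h(0) = -8, h′(0) = 8, h′′(0) = 256.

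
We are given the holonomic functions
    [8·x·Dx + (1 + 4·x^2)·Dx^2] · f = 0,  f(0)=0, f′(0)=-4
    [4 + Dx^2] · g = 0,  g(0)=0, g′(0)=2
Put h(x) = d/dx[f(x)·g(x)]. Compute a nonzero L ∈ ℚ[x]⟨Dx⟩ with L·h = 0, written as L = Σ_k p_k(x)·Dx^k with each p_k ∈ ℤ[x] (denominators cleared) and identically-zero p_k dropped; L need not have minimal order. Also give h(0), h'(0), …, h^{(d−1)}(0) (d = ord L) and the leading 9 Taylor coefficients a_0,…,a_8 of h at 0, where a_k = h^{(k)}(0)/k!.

f: a_k = 0, -4, 0, 16/3, 0, -64/5, 0, 256/7, 0, …
g: a_k = 0, 2, 0, -4/3, 0, 4/15, 0, -8/315, 0, …
Product ⇒ symmetric product L₀, ord ≤ 4.
Differentiate: ansatz ord ≤ ord L₀ ⇒ L.
L = (880 + 9408·x^2 + 59008·x^4 + 49152·x^6 + 24576·x^8 + 16384·x^10 + 32768·x^12) + (544·x + 9088·x^3 + 35840·x^5 + 40960·x^7 + 40960·x^9 + 32768·x^11)·Dx + (240 + 2720·x^2 + 17088·x^4 + 18944·x^6 + 16384·x^8 + 16384·x^10 + 16384·x^12)·Dx^2 + (136·x + 2272·x^3 + 8960·x^5 + 10240·x^7 + 10240·x^9 + 8192·x^11)·Dx^3 + (5 + 92·x^2 + 584·x^4 + 1664·x^6 + 2560·x^8 + 3072·x^10 + 2048·x^12)·Dx^4  (order 4).
h: a_k = 0, -16, 0, 64, 0, -608/3, 0, 11008/15, 0, …
ICs: h(0) = 0, h′(0) = -16, h′′(0) = 0, h′′′(0) = 384.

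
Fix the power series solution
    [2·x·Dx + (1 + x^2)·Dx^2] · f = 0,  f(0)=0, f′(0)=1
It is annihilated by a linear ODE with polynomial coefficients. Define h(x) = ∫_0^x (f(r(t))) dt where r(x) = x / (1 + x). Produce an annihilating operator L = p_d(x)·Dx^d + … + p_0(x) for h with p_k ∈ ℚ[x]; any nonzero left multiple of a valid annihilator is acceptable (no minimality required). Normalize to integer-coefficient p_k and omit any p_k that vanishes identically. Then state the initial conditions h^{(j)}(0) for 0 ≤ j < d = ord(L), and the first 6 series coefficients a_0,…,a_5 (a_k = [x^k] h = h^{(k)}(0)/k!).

f: a_k = 0, 1, 0, -1/3, 0, 1/5, …
f∘r: x↦r, Dx↦Dx/r' in L_f ⇒ L₀.
h=∫h₀ ⇒ L = L₀·Dx.
L = (2 + 4·x)·Dx^2 + (1 + 2·x + 2·x^2)·Dx^3  (order 3).
h: a_k = 0, 0, 1/2, -1/3, 1/6, 0, …
ICs: h(0) = 0, h′(0) = 0, h′′(0) = 1.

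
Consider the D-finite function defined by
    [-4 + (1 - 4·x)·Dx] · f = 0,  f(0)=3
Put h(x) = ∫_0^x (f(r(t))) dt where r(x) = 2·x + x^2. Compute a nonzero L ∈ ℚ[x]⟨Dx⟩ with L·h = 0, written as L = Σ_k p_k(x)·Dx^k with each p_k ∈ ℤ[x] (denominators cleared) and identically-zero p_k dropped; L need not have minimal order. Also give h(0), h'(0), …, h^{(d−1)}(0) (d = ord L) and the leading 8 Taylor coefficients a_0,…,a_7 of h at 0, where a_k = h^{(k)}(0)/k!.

f: a_k = 3, 12, 48, 192, 768, 3072, 12288, 49152, …
Change of var in L_f (x↦r) gives L₀.
∫: right-multiply L₀ by Dx.
L = (8 + 8·x)·Dx + (-1 + 8·x + 4·x^2)·Dx^2  (order 2).
h: a_k = 0, 3, 12, 68, 432, 2928, 20672, 1050816/7, …
ICs: h(0) = 0, h′(0) = 3.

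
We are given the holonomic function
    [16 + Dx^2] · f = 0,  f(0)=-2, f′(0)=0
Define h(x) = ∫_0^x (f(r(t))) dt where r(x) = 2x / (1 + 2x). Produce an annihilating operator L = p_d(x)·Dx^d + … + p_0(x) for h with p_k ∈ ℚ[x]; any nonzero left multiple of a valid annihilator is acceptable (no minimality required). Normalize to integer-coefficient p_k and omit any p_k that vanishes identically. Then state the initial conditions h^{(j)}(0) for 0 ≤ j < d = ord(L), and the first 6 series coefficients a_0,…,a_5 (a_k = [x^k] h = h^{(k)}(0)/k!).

f: a_k = -2, 0, 16, 0, -64/3, 0, …
h₀=f(r): pull back L_f along r ⇒ L₀.
∫: right-multiply L₀ by Dx.
L = 64·Dx + (4 + 24·x + 48·x^2 + 32·x^3)·Dx^2 + (1 + 8·x + 24·x^2 + 32·x^3 + 16·x^4)·Dx^3  (order 3).
h: a_k = 0, -2, 0, 64/3, -64, 256/3, …
ICs: h(0) = 0, h′(0) = -2, h′′(0) = 0.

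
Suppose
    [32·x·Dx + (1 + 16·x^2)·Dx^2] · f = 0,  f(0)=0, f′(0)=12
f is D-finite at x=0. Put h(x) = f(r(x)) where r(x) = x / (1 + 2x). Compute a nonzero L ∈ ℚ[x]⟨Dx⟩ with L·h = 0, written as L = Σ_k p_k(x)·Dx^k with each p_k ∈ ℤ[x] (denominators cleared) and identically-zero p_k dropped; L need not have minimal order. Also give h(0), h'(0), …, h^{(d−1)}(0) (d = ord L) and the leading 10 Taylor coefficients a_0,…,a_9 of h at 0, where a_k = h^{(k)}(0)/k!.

L = (4 + 40·x)·Dx + (1 + 4·x + 20·x^2)·Dx^2  (order 2).
h: a_k = 0, 12, -24, -16, 288, -3648/5, -1408, 106752/7, -32256, -367616/3, …
ICs: h(0) = 0, h′(0) = 12.

f: a_k = 0, 12, 0, -64, 0, 3072/5, 0, -49152/7, 0, 262144/3, …
Substitute x→r, Dx→(1/r')Dx; clear ⇒ L₀.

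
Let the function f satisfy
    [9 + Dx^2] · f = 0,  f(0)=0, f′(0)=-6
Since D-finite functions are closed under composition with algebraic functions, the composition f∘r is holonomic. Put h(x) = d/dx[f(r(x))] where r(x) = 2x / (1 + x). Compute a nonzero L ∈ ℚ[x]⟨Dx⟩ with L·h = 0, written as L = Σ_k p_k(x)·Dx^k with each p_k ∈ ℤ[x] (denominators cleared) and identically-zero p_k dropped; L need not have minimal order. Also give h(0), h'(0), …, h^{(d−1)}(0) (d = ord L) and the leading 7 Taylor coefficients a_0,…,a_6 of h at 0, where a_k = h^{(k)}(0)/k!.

L = (42 + 12·x + 6·x^2) + (6 + 18·x + 18·x^2 + 6·x^3)·Dx + (1 + 4·x + 6·x^2 + 4·x^3 + x^4)·Dx^2  (order 2).
h: a_k = -12, 24, 180, -816, 1452, -360, -26772/5, …
ICs: h(0) = -12, h′(0) = 24.

f: a_k = 0, -6, 0, 9, 0, -81/20, 0, …
L₀ from L_f via x↦r, Dx↦r'^{-1}Dx.
Differentiate: ansatz ord ≤ ord L₀ ⇒ L.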